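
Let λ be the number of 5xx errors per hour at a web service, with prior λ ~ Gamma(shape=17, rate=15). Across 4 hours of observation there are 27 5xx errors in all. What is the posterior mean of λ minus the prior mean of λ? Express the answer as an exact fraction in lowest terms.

337/285

Total count 27 over total exposure 4 hours.
Posterior: α' = 17 + 27 = 44, β' = 15 + 4 = 19.
Posterior mean = 44/19 = 44/19; prior mean = 17/15 = 17/15. Difference = 44/19 − 17/15 = 337/285.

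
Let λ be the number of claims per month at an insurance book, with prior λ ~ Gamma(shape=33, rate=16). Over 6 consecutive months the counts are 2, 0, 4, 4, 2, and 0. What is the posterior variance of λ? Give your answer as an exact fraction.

Total count: 2 + 0 + 4 + 4 + 2 + 0 = 12.
Total exposure: 6 months.
By Gamma–Poisson conjugacy, the posterior is Gamma(α + Σx, β + Σt) = Gamma(33 + 12, 16 + 6) = Gamma(45, 22).
Posterior variance = α'/β'² = 45/484.

45/484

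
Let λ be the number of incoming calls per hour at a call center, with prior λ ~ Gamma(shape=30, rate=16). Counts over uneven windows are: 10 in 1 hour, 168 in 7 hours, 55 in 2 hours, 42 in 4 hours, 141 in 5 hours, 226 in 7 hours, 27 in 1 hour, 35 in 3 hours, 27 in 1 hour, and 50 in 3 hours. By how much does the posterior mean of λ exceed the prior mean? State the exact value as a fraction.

Total count: 10 + 168 + 55 + 42 + 141 + 226 + 27 + 35 + 27 + 50 = 781.
Total exposure: 1 + 7 + 2 + 4 + 5 + 7 + 1 + 3 + 1 + 3 = 34 hours.
By Gamma–Poisson conjugacy, the posterior is Gamma(α + Σx, β + Σt) = Gamma(30 + 781, 16 + 34) = Gamma(811, 50).
Posterior mean = 811/50 = 811/50; prior mean = 30/16 = 15/8. Difference = 811/50 − 15/8 = 2869/200.

2869/200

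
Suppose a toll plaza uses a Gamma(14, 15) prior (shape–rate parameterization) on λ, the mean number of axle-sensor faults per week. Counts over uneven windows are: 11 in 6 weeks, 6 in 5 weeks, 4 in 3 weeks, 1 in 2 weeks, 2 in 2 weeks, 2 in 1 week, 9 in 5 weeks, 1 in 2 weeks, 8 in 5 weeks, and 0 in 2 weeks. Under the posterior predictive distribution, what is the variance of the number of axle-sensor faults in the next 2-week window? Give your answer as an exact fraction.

725/288

Total count: 11 + 6 + 4 + 1 + 2 + 2 + 9 + 1 + 8 + 0 = 44.
Total exposure: 6 + 5 + 3 + 2 + 2 + 1 + 5 + 2 + 5 + 2 = 33 weeks.
Gamma(α, β) with Poisson data over total exposure Σt gives posterior Gamma(α+Σx, β+Σt) = Gamma(58, 48).
The posterior predictive for a window of length T is Negative Binomial with variance T·α'·(β'+T)/β'² = 2·58·50/2304 = 725/288.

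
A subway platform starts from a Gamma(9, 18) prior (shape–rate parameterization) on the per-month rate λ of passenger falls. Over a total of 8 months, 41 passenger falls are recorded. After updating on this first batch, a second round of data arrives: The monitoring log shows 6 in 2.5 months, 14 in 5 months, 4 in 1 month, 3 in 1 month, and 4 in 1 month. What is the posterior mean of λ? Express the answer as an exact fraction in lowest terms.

162/73

Total count 41 over total exposure 8 months.
After the first batch: Gamma(9 + 41, 18 + 8) = Gamma(50, 26).
Total count: 6 + 14 + 4 + 3 + 4 = 31.
Total exposure: 2.5 + 5 + 1 + 1 + 1 = 10.5 months.
After the second batch: Gamma(50 + 31, 26 + 10.5) = Gamma(81, 73/2).
Posterior mean = α'/β' = 81/(73/2) = 162/73.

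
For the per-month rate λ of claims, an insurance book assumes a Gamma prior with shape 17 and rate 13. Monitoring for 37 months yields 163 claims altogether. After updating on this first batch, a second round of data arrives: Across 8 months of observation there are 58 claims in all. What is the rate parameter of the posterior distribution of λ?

58

Total count 163 over total exposure 37 months.
After the first batch: Gamma(17 + 163, 13 + 37) = Gamma(180, 50).
Total count 58 over total exposure 8 months.
After the second batch: Gamma(180 + 58, 50 + 8) = Gamma(238, 58).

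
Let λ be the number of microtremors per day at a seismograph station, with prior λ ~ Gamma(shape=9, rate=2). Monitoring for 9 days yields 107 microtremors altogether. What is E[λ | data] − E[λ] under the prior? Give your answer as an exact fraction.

Total count 107 over total exposure 9 days.
By Gamma–Poisson conjugacy, the posterior is Gamma(α + Σx, β + Σt) = Gamma(9 + 107, 2 + 9) = Gamma(116, 11).
Posterior mean = 116/11 = 116/11; prior mean = 9/2 = 9/2. Difference = 116/11 − 9/2 = 133/22.

133/22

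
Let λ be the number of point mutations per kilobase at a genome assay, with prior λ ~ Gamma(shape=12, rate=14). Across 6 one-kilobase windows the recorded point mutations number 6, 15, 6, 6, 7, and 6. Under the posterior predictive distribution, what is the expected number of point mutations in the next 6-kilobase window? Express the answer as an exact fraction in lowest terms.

87/5

Total count: 6 + 15 + 6 + 6 + 7 + 6 = 46.
Total exposure: 6 kilobases.
By Gamma–Poisson conjugacy, the posterior is Gamma(α + Σx, β + Σt) = Gamma(12 + 46, 14 + 6) = Gamma(58, 20).
Predictive mean over a 6-kilobase window = T·E[λ|data] = 6·58/20 = 87/5.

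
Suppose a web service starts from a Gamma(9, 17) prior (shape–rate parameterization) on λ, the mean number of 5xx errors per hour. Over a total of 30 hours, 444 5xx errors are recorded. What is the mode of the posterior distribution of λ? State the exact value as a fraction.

452/47

Total count 444 over total exposure 30 hours.
Gamma(α, β) with Poisson data over total exposure Σt gives posterior Gamma(α+Σx, β+Σt) = Gamma(453, 47).
Posterior mode = (α'−1)/β' = 452/47.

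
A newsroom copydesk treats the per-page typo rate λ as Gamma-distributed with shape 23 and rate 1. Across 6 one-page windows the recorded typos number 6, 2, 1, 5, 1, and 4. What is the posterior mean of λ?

6

Total count: 6 + 2 + 1 + 5 + 1 + 4 = 19.
Total exposure: 6 pages.
The Gamma prior is conjugate for the Poisson rate, so λ | data ~ Gamma(23+19, 1+6) = Gamma(42, 7).
Posterior mean = α'/β' = 42/7 = 6.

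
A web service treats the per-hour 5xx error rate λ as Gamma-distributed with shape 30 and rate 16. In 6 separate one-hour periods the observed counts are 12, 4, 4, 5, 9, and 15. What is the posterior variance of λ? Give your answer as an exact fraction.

Total count: 12 + 4 + 4 + 5 + 9 + 15 = 49.
Total exposure: 6 hours.
Gamma(α, β) with Poisson data over total exposure Σt gives posterior Gamma(α+Σx, β+Σt) = Gamma(79, 22).
Posterior variance = α'/β'² = 79/484.

79/484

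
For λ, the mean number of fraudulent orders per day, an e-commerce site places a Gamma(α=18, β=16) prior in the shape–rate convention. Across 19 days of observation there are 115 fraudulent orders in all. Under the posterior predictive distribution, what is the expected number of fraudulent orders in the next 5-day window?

19

Total count 115 over total exposure 19 days.
Posterior: α' = 18 + 115 = 133, β' = 16 + 19 = 35.
Predictive mean over a 5-day window = T·E[λ|data] = 5·133/35 = 19.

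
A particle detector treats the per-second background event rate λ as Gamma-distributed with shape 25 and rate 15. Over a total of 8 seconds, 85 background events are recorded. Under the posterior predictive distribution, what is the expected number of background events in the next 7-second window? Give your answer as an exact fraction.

770/23

Total count 85 over total exposure 8 seconds.
Posterior: α' = 25 + 85 = 110, β' = 15 + 8 = 23.
Predictive mean over a 7-second window = T·E[λ|data] = 7·110/23 = 770/23.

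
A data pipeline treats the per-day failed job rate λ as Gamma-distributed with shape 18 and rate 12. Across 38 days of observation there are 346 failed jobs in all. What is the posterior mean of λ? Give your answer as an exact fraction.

182/25

Total count 346 over total exposure 38 days.
Posterior: α' = 18 + 346 = 364, β' = 12 + 38 = 50.
Posterior mean = α'/β' = 364/50 = 182/25.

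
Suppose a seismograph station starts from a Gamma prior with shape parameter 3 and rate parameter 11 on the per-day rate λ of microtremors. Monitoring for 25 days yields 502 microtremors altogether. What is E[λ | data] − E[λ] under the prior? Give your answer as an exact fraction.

Total count 502 over total exposure 25 days.
Conjugate update: add total count to the shape and total exposure to the rate, giving Gamma(505, 36).
Posterior mean = 505/36 = 505/36; prior mean = 3/11 = 3/11. Difference = 505/36 − 3/11 = 5447/396.

5447/396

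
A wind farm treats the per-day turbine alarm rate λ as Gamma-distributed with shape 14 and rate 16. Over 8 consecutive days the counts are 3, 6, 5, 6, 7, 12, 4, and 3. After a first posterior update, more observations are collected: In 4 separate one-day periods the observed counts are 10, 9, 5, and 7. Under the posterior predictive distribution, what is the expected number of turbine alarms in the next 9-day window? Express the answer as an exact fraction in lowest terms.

Total count: 3 + 6 + 5 + 6 + 7 + 12 + 4 + 3 = 46.
Total exposure: 8 days.
After the first batch: Gamma(14 + 46, 16 + 8) = Gamma(60, 24).
Total count: 10 + 9 + 5 + 7 = 31.
Total exposure: 4 days.
After the second batch: Gamma(60 + 31, 24 + 4) = Gamma(91, 28).
Predictive mean over a 9-day window = T·E[λ|data] = 9·91/28 = 117/4.

117/4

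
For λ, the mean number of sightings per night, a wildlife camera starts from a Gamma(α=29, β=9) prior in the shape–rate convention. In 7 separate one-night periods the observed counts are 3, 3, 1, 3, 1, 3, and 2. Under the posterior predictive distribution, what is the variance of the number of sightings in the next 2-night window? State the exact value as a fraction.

405/64

Total count: 3 + 3 + 1 + 3 + 1 + 3 + 2 = 16.
Total exposure: 7 nights.
Conjugate update: add total count to the shape and total exposure to the rate, giving Gamma(45, 16).
The posterior predictive for a window of length T is Negative Binomial with variance T·α'·(β'+T)/β'² = 2·45·18/256 = 405/64.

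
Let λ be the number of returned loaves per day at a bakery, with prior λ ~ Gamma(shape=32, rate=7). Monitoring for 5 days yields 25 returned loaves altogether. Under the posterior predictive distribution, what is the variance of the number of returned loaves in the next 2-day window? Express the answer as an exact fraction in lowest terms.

133/12

Total count 25 over total exposure 5 days.
By Gamma–Poisson conjugacy, the posterior is Gamma(α + Σx, β + Σt) = Gamma(32 + 25, 7 + 5) = Gamma(57, 12).
The posterior predictive for a window of length T is Negative Binomial with variance T·α'·(β'+T)/β'² = 2·57·14/144 = 133/12.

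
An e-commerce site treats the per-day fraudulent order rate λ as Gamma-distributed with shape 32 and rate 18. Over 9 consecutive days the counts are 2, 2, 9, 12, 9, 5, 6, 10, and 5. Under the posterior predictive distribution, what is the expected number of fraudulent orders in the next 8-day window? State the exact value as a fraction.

Total count: 2 + 2 + 9 + 12 + 9 + 5 + 6 + 10 + 5 = 60.
Total exposure: 9 days.
Gamma(α, β) with Poisson data over total exposure Σt gives posterior Gamma(α+Σx, β+Σt) = Gamma(92, 27).
Predictive mean over an 8-day window = T·E[λ|data] = 8·92/27 = 736/27.

736/27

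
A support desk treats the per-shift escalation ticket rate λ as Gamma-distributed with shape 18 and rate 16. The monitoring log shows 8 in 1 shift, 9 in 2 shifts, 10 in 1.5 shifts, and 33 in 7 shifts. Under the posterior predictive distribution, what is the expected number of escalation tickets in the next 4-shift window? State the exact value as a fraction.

Total count: 8 + 9 + 10 + 33 = 60.
Total exposure: 1 + 2 + 1.5 + 7 = 11.5 shifts.
Gamma(α, β) with Poisson data over total exposure Σt gives posterior Gamma(α+Σx, β+Σt) = Gamma(78, 55/2).
Predictive mean over a 4-shift window = T·E[λ|data] = 4·78/(55/2) = 624/55.

624/55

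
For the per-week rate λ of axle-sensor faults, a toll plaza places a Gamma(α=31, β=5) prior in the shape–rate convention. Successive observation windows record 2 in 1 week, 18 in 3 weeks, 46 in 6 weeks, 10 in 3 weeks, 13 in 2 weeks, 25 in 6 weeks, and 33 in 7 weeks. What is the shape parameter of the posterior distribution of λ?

178

Total count: 2 + 18 + 46 + 10 + 13 + 25 + 33 = 147.
Total exposure: 1 + 3 + 6 + 3 + 2 + 6 + 7 = 28 weeks.
Gamma(α, β) with Poisson data over total exposure Σt gives posterior Gamma(α+Σx, β+Σt) = Gamma(178, 33).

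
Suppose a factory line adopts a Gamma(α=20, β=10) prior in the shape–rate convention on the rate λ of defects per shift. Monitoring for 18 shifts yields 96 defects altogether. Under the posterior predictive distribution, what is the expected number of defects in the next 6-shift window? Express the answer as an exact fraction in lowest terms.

Total count 96 over total exposure 18 shifts.
Conjugate update: add total count to the shape and total exposure to the rate, giving Gamma(116, 28).
Predictive mean over a 6-shift window = T·E[λ|data] = 6·116/28 = 174/7.

174/7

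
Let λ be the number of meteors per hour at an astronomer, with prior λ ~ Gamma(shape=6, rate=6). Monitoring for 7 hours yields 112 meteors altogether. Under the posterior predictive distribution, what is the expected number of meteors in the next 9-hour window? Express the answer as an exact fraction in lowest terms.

1062/13

Total count 112 over total exposure 7 hours.
By Gamma–Poisson conjugacy, the posterior is Gamma(α + Σx, β + Σt) = Gamma(6 + 112, 6 + 7) = Gamma(118, 13).
Predictive mean over a 9-hour window = T·E[λ|data] = 9·118/13 = 1062/13.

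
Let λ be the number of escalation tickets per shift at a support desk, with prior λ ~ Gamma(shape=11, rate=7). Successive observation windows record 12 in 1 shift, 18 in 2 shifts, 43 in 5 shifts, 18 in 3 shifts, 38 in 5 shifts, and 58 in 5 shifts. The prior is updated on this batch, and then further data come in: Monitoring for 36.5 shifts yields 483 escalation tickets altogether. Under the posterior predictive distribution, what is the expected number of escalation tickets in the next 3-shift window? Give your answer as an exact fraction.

1362/43

Total count: 12 + 18 + 43 + 18 + 38 + 58 = 187.
Total exposure: 1 + 2 + 5 + 3 + 5 + 5 = 21 shifts.
After the first batch: Gamma(11 + 187, 7 + 21) = Gamma(198, 28).
Total count 483 over total exposure 36.5 shifts.
After the second batch: Gamma(198 + 483, 28 + 36.5) = Gamma(681, 129/2).
Predictive mean over a 3-shift window = T·E[λ|data] = 3·681/(129/2) = 1362/43.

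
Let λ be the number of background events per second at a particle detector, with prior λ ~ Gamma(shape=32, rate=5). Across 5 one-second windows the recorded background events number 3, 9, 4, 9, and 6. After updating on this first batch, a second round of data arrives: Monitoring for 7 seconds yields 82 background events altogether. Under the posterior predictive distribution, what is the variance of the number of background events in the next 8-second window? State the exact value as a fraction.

Total count: 3 + 9 + 4 + 9 + 6 = 31.
Total exposure: 5 seconds.
After the first batch: Gamma(32 + 31, 5 + 5) = Gamma(63, 10).
Total count 82 over total exposure 7 seconds.
After the second batch: Gamma(63 + 82, 10 + 7) = Gamma(145, 17).
The posterior predictive for a window of length T is Negative Binomial with variance T·α'·(β'+T)/β'² = 8·145·25/289 = 29000/289.

29000/289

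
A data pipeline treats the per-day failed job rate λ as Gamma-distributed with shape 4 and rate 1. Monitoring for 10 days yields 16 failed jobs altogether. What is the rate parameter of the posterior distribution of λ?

Total count 16 over total exposure 10 days.
Posterior: α' = 4 + 16 = 20, β' = 1 + 10 = 11.

11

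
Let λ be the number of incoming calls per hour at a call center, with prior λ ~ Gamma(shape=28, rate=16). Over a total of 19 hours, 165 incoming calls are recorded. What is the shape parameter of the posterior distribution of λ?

Total count 165 over total exposure 19 hours.
The Gamma prior is conjugate for the Poisson rate, so λ | data ~ Gamma(28+165, 16+19) = Gamma(193, 35).

193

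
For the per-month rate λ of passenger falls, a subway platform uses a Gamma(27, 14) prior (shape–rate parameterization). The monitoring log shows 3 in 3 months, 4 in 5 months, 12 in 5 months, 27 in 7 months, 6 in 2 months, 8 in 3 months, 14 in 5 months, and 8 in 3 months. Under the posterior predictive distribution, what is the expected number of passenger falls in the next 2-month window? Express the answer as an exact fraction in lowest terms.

218/47

Total count: 3 + 4 + 12 + 27 + 6 + 8 + 14 + 8 = 82.
Total exposure: 3 + 5 + 5 + 7 + 2 + 3 + 5 + 3 = 33 months.
Posterior: α' = 27 + 82 = 109, β' = 14 + 33 = 47.
Predictive mean over a 2-month window = T·E[λ|data] = 2·109/47 = 218/47.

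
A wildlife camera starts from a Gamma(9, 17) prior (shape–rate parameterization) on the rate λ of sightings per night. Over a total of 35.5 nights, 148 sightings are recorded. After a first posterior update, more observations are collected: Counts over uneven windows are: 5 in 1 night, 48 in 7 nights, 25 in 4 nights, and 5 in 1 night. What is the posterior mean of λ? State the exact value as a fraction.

480/131

Total count 148 over total exposure 35.5 nights.
After the first batch: Gamma(9 + 148, 17 + 35.5) = Gamma(157, 105/2).
Total count: 5 + 48 + 25 + 5 = 83.
Total exposure: 1 + 7 + 4 + 1 = 13 nights.
After the second batch: Gamma(157 + 83, 105/2 + 13) = Gamma(240, 131/2).
Posterior mean = α'/β' = 240/(131/2) = 480/131.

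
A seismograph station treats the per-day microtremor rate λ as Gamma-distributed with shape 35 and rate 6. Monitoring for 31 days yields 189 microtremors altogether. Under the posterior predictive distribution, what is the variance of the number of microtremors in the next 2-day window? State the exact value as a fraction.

Total count 189 over total exposure 31 days.
The Gamma prior is conjugate for the Poisson rate, so λ | data ~ Gamma(35+189, 6+31) = Gamma(224, 37).
The posterior predictive for a window of length T is Negative Binomial with variance T·α'·(β'+T)/β'² = 2·224·39/1369 = 17472/1369.

17472/1369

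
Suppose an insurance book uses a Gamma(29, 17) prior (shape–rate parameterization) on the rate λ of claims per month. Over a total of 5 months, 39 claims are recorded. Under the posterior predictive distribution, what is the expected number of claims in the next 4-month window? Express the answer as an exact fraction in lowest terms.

136/11

Total count 39 over total exposure 5 months.
The Gamma prior is conjugate for the Poisson rate, so λ | data ~ Gamma(29+39, 17+5) = Gamma(68, 22).
Predictive mean over a 4-month window = T·E[λ|data] = 4·68/22 = 136/11.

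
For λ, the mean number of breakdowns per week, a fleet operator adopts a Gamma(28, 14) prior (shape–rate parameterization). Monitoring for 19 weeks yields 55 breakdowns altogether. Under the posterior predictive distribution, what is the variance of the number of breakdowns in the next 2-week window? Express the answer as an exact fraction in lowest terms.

Total count 55 over total exposure 19 weeks.
Posterior: α' = 28 + 55 = 83, β' = 14 + 19 = 33.
The posterior predictive for a window of length T is Negative Binomial with variance T·α'·(β'+T)/β'² = 2·83·35/1089 = 5810/1089.

5810/1089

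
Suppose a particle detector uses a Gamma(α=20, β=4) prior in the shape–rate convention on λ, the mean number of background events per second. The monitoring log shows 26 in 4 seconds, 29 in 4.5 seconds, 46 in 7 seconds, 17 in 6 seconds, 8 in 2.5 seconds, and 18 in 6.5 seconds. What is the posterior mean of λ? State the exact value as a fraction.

328/69

Total count: 26 + 29 + 46 + 17 + 8 + 18 = 144.
Total exposure: 4 + 4.5 + 7 + 6 + 2.5 + 6.5 = 30.5 seconds.
Gamma(α, β) with Poisson data over total exposure Σt gives posterior Gamma(α+Σx, β+Σt) = Gamma(164, 69/2).
Posterior mean = α'/β' = 164/(69/2) = 328/69.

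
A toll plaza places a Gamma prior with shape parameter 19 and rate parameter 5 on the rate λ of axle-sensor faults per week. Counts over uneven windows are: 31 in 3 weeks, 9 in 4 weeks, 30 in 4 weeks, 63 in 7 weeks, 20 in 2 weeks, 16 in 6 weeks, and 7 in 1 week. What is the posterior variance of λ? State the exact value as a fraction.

Total count: 31 + 9 + 30 + 63 + 20 + 16 + 7 = 176.
Total exposure: 3 + 4 + 4 + 7 + 2 + 6 + 1 = 27 weeks.
Conjugate update: add total count to the shape and total exposure to the rate, giving Gamma(195, 32).
Posterior variance = α'/β'² = 195/1024.

195/1024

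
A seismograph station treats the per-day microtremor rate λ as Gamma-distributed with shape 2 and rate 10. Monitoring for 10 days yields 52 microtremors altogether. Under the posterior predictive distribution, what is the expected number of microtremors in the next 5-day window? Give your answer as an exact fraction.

27/2

Total count 52 over total exposure 10 days.
Conjugate update: add total count to the shape and total exposure to the rate, giving Gamma(54, 20).
Predictive mean over a 5-day window = T·E[λ|data] = 5·54/20 = 27/2.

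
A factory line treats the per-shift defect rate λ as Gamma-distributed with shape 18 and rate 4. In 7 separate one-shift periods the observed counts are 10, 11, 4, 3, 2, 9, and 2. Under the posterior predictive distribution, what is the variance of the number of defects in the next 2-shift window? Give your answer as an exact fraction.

Total count: 10 + 11 + 4 + 3 + 2 + 9 + 2 = 41.
Total exposure: 7 shifts.
Conjugate update: add total count to the shape and total exposure to the rate, giving Gamma(59, 11).
The posterior predictive for a window of length T is Negative Binomial with variance T·α'·(β'+T)/β'² = 2·59·13/121 = 1534/121.

1534/121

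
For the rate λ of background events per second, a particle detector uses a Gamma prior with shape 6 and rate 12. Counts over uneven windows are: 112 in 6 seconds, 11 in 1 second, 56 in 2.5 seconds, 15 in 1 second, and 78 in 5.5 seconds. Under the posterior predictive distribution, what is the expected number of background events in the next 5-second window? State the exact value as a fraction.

695/14

Total count: 112 + 11 + 56 + 15 + 78 = 272.
Total exposure: 6 + 1 + 2.5 + 1 + 5.5 = 16 seconds.
Gamma(α, β) with Poisson data over total exposure Σt gives posterior Gamma(α+Σx, β+Σt) = Gamma(278, 28).
Predictive mean over a 5-second window = T·E[λ|data] = 5·278/28 = 695/14.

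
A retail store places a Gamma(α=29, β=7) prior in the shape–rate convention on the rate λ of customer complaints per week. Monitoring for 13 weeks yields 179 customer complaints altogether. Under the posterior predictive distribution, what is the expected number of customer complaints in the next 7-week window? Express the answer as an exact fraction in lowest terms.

Total count 179 over total exposure 13 weeks.
The Gamma prior is conjugate for the Poisson rate, so λ | data ~ Gamma(29+179, 7+13) = Gamma(208, 20).
Predictive mean over a 7-week window = T·E[λ|data] = 7·208/20 = 364/5.

364/5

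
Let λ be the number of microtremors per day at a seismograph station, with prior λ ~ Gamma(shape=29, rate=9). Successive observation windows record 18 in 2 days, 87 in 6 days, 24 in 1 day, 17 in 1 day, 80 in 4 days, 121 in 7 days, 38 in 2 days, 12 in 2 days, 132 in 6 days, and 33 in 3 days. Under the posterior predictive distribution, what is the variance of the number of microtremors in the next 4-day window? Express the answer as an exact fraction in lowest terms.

Total count: 18 + 87 + 24 + 17 + 80 + 121 + 38 + 12 + 132 + 33 = 562.
Total exposure: 2 + 6 + 1 + 1 + 4 + 7 + 2 + 2 + 6 + 3 = 34 days.
By Gamma–Poisson conjugacy, the posterior is Gamma(α + Σx, β + Σt) = Gamma(29 + 562, 9 + 34) = Gamma(591, 43).
The posterior predictive for a window of length T is Negative Binomial with variance T·α'·(β'+T)/β'² = 4·591·47/1849 = 111108/1849.

111108/1849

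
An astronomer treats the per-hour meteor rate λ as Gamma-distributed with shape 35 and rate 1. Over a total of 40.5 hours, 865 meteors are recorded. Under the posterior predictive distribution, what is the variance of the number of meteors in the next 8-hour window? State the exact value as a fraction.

1425600/6889

Total count 865 over total exposure 40.5 hours.
By Gamma–Poisson conjugacy, the posterior is Gamma(α + Σx, β + Σt) = Gamma(35 + 865, 1 + 40.5) = Gamma(900, 83/2).
The posterior predictive for a window of length T is Negative Binomial with variance T·α'·(β'+T)/β'² = 8·900·(99/2)/(6889/4) = 1425600/6889.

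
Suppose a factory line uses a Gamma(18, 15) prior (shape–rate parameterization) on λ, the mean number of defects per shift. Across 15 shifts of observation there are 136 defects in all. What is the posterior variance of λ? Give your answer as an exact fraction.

77/450

Total count 136 over total exposure 15 shifts.
Conjugate update: add total count to the shape and total exposure to the rate, giving Gamma(154, 30).
Posterior variance = α'/β'² = 154/900 = 77/450.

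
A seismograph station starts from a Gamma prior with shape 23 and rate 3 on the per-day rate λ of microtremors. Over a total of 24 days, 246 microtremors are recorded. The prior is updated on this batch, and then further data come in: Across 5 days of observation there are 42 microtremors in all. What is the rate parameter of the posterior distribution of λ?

Total count 246 over total exposure 24 days.
After the first batch: Gamma(23 + 246, 3 + 24) = Gamma(269, 27).
Total count 42 over total exposure 5 days.
After the second batch: Gamma(269 + 42, 27 + 5) = Gamma(311, 32).

32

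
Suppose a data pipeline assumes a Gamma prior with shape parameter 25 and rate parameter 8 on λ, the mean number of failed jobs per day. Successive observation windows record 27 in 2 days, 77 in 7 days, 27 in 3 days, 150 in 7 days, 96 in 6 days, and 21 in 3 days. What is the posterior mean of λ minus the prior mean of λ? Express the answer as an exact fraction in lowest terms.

Total count: 27 + 77 + 27 + 150 + 96 + 21 = 398.
Total exposure: 2 + 7 + 3 + 7 + 6 + 3 = 28 days.
Gamma(α, β) with Poisson data over total exposure Σt gives posterior Gamma(α+Σx, β+Σt) = Gamma(423, 36).
Posterior mean = 423/36 = 47/4; prior mean = 25/8 = 25/8. Difference = 47/4 − 25/8 = 69/8.

69/8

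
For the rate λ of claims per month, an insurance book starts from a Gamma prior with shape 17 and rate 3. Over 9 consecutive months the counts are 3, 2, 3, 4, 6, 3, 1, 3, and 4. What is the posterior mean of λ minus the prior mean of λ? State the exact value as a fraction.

Total count: 3 + 2 + 3 + 4 + 6 + 3 + 1 + 3 + 4 = 29.
Total exposure: 9 months.
Conjugate update: add total count to the shape and total exposure to the rate, giving Gamma(46, 12).
Posterior mean = 46/12 = 23/6; prior mean = 17/3 = 17/3. Difference = 23/6 − 17/3 = -11/6.

-11/6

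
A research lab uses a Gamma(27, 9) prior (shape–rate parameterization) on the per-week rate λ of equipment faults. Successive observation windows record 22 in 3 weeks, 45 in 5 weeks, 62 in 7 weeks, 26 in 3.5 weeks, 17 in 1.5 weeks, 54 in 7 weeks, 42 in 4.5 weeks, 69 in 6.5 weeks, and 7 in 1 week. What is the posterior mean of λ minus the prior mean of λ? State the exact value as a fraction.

227/48

Total count: 22 + 45 + 62 + 26 + 17 + 54 + 42 + 69 + 7 = 344.
Total exposure: 3 + 5 + 7 + 3.5 + 1.5 + 7 + 4.5 + 6.5 + 1 = 39 weeks.
Posterior: α' = 27 + 344 = 371, β' = 9 + 39 = 48.
Posterior mean = 371/48 = 371/48; prior mean = 27/9 = 3. Difference = 371/48 − 3 = 227/48.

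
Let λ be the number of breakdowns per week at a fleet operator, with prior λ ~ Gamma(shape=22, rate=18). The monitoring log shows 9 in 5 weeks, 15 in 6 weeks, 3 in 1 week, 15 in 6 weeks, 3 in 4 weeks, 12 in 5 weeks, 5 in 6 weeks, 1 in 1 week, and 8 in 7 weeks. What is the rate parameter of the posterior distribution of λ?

Total count: 9 + 15 + 3 + 15 + 3 + 12 + 5 + 1 + 8 = 71.
Total exposure: 5 + 6 + 1 + 6 + 4 + 5 + 6 + 1 + 7 = 41 weeks.
By Gamma–Poisson conjugacy, the posterior is Gamma(α + Σx, β + Σt) = Gamma(22 + 71, 18 + 41) = Gamma(93, 59).

59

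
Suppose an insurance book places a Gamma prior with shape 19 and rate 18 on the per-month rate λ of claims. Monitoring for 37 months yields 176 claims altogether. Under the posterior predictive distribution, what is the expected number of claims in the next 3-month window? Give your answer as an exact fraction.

117/11

Total count 176 over total exposure 37 months.
Gamma(α, β) with Poisson data over total exposure Σt gives posterior Gamma(α+Σx, β+Σt) = Gamma(195, 55).
Predictive mean over a 3-month window = T·E[λ|data] = 3·195/55 = 117/11.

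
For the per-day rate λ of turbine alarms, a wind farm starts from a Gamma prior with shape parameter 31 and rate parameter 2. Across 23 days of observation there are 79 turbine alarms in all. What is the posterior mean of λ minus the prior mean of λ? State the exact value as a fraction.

-111/10

Total count 79 over total exposure 23 days.
Posterior: α' = 31 + 79 = 110, β' = 2 + 23 = 25.
Posterior mean = 110/25 = 22/5; prior mean = 31/2 = 31/2. Difference = 22/5 − 31/2 = -111/10.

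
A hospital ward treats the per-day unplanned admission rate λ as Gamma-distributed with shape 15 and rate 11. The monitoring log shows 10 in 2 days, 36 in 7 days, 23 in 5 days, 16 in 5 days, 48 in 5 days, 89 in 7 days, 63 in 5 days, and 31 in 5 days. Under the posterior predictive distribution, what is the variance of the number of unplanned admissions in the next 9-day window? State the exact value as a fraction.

181719/2704

Total count: 10 + 36 + 23 + 16 + 48 + 89 + 63 + 31 = 316.
Total exposure: 2 + 7 + 5 + 5 + 5 + 7 + 5 + 5 = 41 days.
By Gamma–Poisson conjugacy, the posterior is Gamma(α + Σx, β + Σt) = Gamma(15 + 316, 11 + 41) = Gamma(331, 52).
The posterior predictive for a window of length T is Negative Binomial with variance T·α'·(β'+T)/β'² = 9·331·61/2704 = 181719/2704.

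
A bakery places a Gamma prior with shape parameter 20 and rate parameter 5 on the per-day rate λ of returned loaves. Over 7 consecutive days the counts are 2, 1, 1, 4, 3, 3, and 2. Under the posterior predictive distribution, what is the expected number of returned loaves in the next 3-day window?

Total count: 2 + 1 + 1 + 4 + 3 + 3 + 2 = 16.
Total exposure: 7 days.
Conjugate update: add total count to the shape and total exposure to the rate, giving Gamma(36, 12).
Predictive mean over a 3-day window = T·E[λ|data] = 3·36/12 = 9.

9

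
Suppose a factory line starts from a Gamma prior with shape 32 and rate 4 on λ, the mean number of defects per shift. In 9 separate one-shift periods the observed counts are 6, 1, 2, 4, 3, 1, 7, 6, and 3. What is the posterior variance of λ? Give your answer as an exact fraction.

Total count: 6 + 1 + 2 + 4 + 3 + 1 + 7 + 6 + 3 = 33.
Total exposure: 9 shifts.
The Gamma prior is conjugate for the Poisson rate, so λ | data ~ Gamma(32+33, 4+9) = Gamma(65, 13).
Posterior variance = α'/β'² = 65/169 = 5/13.

5/13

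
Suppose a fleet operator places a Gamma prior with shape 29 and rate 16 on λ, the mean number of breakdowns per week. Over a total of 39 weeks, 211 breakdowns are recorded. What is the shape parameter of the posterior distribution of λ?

Total count 211 over total exposure 39 weeks.
Gamma(α, β) with Poisson data over total exposure Σt gives posterior Gamma(α+Σx, β+Σt) = Gamma(240, 55).

240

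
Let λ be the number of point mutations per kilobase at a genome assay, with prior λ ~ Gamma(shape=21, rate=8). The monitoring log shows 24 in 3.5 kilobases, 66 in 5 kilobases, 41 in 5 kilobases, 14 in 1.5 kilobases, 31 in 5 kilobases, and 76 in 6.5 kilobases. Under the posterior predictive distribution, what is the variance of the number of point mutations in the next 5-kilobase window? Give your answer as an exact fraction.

Total count: 24 + 66 + 41 + 14 + 31 + 76 = 252.
Total exposure: 3.5 + 5 + 5 + 1.5 + 5 + 6.5 = 26.5 kilobases.
Gamma(α, β) with Poisson data over total exposure Σt gives posterior Gamma(α+Σx, β+Σt) = Gamma(273, 69/2).
The posterior predictive for a window of length T is Negative Binomial with variance T·α'·(β'+T)/β'² = 5·273·(79/2)/(4761/4) = 71890/1587.

71890/1587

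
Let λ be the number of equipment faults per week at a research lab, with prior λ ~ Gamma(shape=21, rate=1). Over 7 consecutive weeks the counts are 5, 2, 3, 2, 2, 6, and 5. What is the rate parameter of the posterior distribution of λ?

8

Total count: 5 + 2 + 3 + 2 + 2 + 6 + 5 = 25.
Total exposure: 7 weeks.
By Gamma–Poisson conjugacy, the posterior is Gamma(α + Σx, β + Σt) = Gamma(21 + 25, 1 + 7) = Gamma(46, 8).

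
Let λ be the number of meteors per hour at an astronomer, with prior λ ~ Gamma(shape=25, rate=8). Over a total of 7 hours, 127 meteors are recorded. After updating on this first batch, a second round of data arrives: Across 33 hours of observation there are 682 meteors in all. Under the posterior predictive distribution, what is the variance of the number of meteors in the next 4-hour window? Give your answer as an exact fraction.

1807/24

Total count 127 over total exposure 7 hours.
After the first batch: Gamma(25 + 127, 8 + 7) = Gamma(152, 15).
Total count 682 over total exposure 33 hours.
After the second batch: Gamma(152 + 682, 15 + 33) = Gamma(834, 48).
The posterior predictive for a window of length T is Negative Binomial with variance T·α'·(β'+T)/β'² = 4·834·52/2304 = 1807/24.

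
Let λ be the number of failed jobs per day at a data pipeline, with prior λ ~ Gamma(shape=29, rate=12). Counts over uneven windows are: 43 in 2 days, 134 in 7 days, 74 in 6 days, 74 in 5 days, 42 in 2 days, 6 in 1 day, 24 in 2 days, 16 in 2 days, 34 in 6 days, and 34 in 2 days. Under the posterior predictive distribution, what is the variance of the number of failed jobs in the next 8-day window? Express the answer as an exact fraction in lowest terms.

Total count: 43 + 134 + 74 + 74 + 42 + 6 + 24 + 16 + 34 + 34 = 481.
Total exposure: 2 + 7 + 6 + 5 + 2 + 1 + 2 + 2 + 6 + 2 = 35 days.
Posterior: α' = 29 + 481 = 510, β' = 12 + 35 = 47.
The posterior predictive for a window of length T is Negative Binomial with variance T·α'·(β'+T)/β'² = 8·510·55/2209 = 224400/2209.

224400/2209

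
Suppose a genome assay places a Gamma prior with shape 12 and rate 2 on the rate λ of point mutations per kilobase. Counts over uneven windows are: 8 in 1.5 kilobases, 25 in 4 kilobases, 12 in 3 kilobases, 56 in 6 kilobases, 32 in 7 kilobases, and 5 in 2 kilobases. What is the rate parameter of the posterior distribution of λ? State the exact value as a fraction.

51/2

Total count: 8 + 25 + 12 + 56 + 32 + 5 = 138.
Total exposure: 1.5 + 4 + 3 + 6 + 7 + 2 = 23.5 kilobases.
Conjugate update: add total count to the shape and total exposure to the rate, giving Gamma(150, 51/2).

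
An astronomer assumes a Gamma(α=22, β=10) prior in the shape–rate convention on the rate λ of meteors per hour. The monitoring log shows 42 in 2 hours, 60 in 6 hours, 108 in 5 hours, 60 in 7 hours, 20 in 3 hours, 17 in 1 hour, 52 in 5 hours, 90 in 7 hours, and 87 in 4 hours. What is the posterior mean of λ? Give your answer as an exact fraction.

Total count: 42 + 60 + 108 + 60 + 20 + 17 + 52 + 90 + 87 = 536.
Total exposure: 2 + 6 + 5 + 7 + 3 + 1 + 5 + 7 + 4 = 40 hours.
Posterior: α' = 22 + 536 = 558, β' = 10 + 40 = 50.
Posterior mean = α'/β' = 558/50 = 279/25.

279/25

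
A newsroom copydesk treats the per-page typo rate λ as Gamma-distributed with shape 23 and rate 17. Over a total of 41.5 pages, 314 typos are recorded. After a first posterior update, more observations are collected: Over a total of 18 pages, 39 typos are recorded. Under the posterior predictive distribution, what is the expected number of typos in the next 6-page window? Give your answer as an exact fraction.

Total count 314 over total exposure 41.5 pages.
After the first batch: Gamma(23 + 314, 17 + 41.5) = Gamma(337, 117/2).
Total count 39 over total exposure 18 pages.
After the second batch: Gamma(337 + 39, 117/2 + 18) = Gamma(376, 153/2).
Predictive mean over a 6-page window = T·E[λ|data] = 6·376/(153/2) = 1504/51.

1504/51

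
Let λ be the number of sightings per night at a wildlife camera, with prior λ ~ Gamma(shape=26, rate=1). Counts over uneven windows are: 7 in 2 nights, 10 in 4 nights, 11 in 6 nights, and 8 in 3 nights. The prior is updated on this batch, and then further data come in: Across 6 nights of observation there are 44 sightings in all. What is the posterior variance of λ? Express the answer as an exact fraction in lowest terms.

Total count: 7 + 10 + 11 + 8 = 36.
Total exposure: 2 + 4 + 6 + 3 = 15 nights.
After the first batch: Gamma(26 + 36, 1 + 15) = Gamma(62, 16).
Total count 44 over total exposure 6 nights.
After the second batch: Gamma(62 + 44, 16 + 6) = Gamma(106, 22).
Posterior variance = α'/β'² = 106/484 = 53/242.

53/242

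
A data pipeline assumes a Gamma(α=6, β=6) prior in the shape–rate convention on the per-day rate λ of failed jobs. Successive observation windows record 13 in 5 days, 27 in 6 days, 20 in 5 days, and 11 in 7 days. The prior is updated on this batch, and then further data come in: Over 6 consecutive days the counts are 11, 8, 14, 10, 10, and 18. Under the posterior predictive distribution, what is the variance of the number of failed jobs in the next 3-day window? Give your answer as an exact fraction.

Total count: 13 + 27 + 20 + 11 = 71.
Total exposure: 5 + 6 + 5 + 7 = 23 days.
After the first batch: Gamma(6 + 71, 6 + 23) = Gamma(77, 29).
Total count: 11 + 8 + 14 + 10 + 10 + 18 = 71.
Total exposure: 6 days.
After the second batch: Gamma(77 + 71, 29 + 6) = Gamma(148, 35).
The posterior predictive for a window of length T is Negative Binomial with variance T·α'·(β'+T)/β'² = 3·148·38/1225 = 16872/1225.

16872/1225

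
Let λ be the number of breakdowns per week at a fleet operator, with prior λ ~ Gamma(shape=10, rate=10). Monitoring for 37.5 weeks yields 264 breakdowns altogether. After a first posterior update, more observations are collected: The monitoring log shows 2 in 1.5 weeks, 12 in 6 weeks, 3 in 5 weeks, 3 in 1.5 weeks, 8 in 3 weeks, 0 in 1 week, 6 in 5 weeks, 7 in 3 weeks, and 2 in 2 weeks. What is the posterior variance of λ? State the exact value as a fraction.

1268/22801

Total count 264 over total exposure 37.5 weeks.
After the first batch: Gamma(10 + 264, 10 + 37.5) = Gamma(274, 95/2).
Total count: 2 + 12 + 3 + 3 + 8 + 0 + 6 + 7 + 2 = 43.
Total exposure: 1.5 + 6 + 5 + 1.5 + 3 + 1 + 5 + 3 + 2 = 28 weeks.
After the second batch: Gamma(274 + 43, 95/2 + 28) = Gamma(317, 151/2).
Posterior variance = α'/β'² = 317/(22801/4) = 1268/22801.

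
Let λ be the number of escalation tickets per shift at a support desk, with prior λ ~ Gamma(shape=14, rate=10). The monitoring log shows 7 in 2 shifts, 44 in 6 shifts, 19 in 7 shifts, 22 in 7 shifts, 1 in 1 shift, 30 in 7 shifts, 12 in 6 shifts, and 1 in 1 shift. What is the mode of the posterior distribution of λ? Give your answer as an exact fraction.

Total count: 7 + 44 + 19 + 22 + 1 + 30 + 12 + 1 = 136.
Total exposure: 2 + 6 + 7 + 7 + 1 + 7 + 6 + 1 = 37 shifts.
Conjugate update: add total count to the shape and total exposure to the rate, giving Gamma(150, 47).
Posterior mode = (α'−1)/β' = 149/47.

149/47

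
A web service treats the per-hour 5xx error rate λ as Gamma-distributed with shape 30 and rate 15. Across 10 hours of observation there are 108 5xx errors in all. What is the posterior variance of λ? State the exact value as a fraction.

Total count 108 over total exposure 10 hours.
Posterior: α' = 30 + 108 = 138, β' = 15 + 10 = 25.
Posterior variance = α'/β'² = 138/625.

138/625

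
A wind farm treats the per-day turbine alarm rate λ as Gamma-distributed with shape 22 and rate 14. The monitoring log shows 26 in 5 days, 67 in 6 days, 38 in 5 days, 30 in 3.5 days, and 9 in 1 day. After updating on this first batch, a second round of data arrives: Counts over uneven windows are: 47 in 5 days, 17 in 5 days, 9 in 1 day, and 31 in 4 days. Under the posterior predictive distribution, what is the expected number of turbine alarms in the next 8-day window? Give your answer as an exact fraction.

Total count: 26 + 67 + 38 + 30 + 9 = 170.
Total exposure: 5 + 6 + 5 + 3.5 + 1 = 20.5 days.
After the first batch: Gamma(22 + 170, 14 + 20.5) = Gamma(192, 69/2).
Total count: 47 + 17 + 9 + 31 = 104.
Total exposure: 5 + 5 + 1 + 4 = 15 days.
After the second batch: Gamma(192 + 104, 69/2 + 15) = Gamma(296, 99/2).
Predictive mean over an 8-day window = T·E[λ|data] = 8·296/(99/2) = 4736/99.

4736/99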